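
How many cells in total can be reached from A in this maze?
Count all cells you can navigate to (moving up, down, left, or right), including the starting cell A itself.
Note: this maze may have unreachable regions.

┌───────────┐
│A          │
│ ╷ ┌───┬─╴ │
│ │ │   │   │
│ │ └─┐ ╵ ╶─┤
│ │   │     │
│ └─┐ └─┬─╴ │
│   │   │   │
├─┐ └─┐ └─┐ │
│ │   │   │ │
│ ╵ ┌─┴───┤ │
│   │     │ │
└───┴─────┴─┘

Using BFS/flood-fill to find all reachable cells from A:
Maze size: 6 × 6 = 36 total cells
3 cell(s) are walled off and cannot be reached from A.
Reachable cells: 33

Reachable region (· marks reachable cells):

┌───────────┐
│A · · · · ·│
│ ╷ ┌───┬─╴ │
│·│·│· ·│· ·│
│ │ └─┐ ╵ ╶─┤
│·│· ·│· · ·│
│ └─┐ └─┬─╴ │
│· ·│· ·│· ·│
├─┐ └─┐ └─┐ │
│·│· ·│· ·│·│
│ ╵ ┌─┴───┤ │
│· ·│     │·│
└───┴─────┴─┘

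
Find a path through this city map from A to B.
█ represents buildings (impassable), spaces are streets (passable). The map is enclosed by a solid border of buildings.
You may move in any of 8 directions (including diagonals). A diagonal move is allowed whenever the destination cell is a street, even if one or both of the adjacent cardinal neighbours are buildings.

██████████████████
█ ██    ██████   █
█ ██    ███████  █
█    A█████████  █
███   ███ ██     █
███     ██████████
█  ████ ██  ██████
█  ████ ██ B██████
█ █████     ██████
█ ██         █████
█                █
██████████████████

Finding the shortest path from A to B:
Movement: 8-directional
Path length: 8 steps
Directions: down → down-right → down-right → down → down-right → right → right → up-right

Solution:

██████████████████
█ ██    ██████   █
█ ██    ███████  █
█    A█████████  █
███  ↘███ ██     █
███   ↘ ██████████
█  ████↓██  ██████
█  ████↘██ B██████
█ █████ →→↗ ██████
█ ██         █████
█                █
██████████████████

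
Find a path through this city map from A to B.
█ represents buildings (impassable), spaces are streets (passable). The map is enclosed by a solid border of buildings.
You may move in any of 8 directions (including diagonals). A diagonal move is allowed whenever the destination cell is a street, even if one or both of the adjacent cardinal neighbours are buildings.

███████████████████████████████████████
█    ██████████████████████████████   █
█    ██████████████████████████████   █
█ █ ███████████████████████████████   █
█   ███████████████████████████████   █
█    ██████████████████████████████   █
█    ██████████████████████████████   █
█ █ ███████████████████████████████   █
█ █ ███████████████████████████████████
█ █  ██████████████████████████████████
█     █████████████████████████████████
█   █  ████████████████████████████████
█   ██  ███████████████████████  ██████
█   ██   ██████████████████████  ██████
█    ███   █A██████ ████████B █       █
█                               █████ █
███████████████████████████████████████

Finding the shortest path from A to B:
Movement: 8-directional
Path length: 16 steps
Directions: down-right → right → right → right → right → right → right → right → right → right → right → right → right → right → right → up-right

Solution:

███████████████████████████████████████
█    ██████████████████████████████   █
█    ██████████████████████████████   █
█ █ ███████████████████████████████   █
█   ███████████████████████████████   █
█    ██████████████████████████████   █
█    ██████████████████████████████   █
█ █ ███████████████████████████████   █
█ █ ███████████████████████████████████
█ █  ██████████████████████████████████
█     █████████████████████████████████
█   █  ████████████████████████████████
█   ██  ███████████████████████  ██████
█   ██   ██████████████████████  ██████
█    ███   █A██████ ████████B █       █
█            →→→→→→→→→→→→→→↗    █████ █
███████████████████████████████████████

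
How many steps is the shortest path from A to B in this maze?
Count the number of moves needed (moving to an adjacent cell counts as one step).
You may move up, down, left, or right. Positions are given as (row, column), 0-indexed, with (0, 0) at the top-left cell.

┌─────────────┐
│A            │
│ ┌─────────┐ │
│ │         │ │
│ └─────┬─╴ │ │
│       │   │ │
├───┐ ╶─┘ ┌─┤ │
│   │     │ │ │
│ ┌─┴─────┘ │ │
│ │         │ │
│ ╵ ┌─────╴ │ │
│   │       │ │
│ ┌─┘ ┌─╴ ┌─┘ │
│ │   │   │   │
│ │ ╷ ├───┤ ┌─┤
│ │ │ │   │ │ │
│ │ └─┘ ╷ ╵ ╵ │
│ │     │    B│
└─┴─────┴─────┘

Using BFS to find shortest path:
Start: (0, 0), End: (8, 6)
Path found:
(0,0) → (0,1) → (0,2) → (0,3) → (0,4) → (0,5) → (0,6) → (1,6) → (2,6) → (3,6) → (4,6) → (5,6) → (6,6) → (6,5) → (7,5) → (8,5) → (8,6)
Number of steps: 16

Solution:

┌─────────────┐
│A → → → → → ↓│
│ ┌─────────┐ │
│ │         │↓│
│ └─────┬─╴ │ │
│       │   │↓│
├───┐ ╶─┘ ┌─┤ │
│   │     │ │↓│
│ ┌─┴─────┘ │ │
│ │         │↓│
│ ╵ ┌─────╴ │ │
│   │       │↓│
│ ┌─┘ ┌─╴ ┌─┘ │
│ │   │   │↓ ↲│
│ │ ╷ ├───┤ ┌─┤
│ │ │ │   │↓│ │
│ │ └─┘ ╷ ╵ ╵ │
│ │     │  ↳ B│
└─┴─────┴─────┘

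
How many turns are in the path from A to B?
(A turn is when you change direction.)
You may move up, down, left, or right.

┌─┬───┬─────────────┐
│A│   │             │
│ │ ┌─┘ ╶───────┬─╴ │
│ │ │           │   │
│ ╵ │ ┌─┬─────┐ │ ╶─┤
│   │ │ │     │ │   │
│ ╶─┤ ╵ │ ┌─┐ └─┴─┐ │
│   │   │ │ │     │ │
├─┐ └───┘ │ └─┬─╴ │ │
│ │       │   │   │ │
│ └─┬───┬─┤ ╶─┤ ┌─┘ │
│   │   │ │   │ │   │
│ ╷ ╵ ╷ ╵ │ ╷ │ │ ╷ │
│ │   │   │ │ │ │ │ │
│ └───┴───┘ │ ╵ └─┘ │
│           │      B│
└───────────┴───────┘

Directions: down, down, down, right, down, right, right, right, up, up, right, right, down, right, right, down, left, down, down, down, right, right
Number of turns: 11

Solution:

┌─┬───┬─────────────┐
│A│   │             │
│ │ ┌─┘ ╶───────┬─╴ │
│↓│ │           │   │
│ ╵ │ ┌─┬─────┐ │ ╶─┤
│↓  │ │ │↱ → ↓│ │   │
│ ╶─┤ ╵ │ ┌─┐ └─┴─┐ │
│↳ ↓│   │↑│ │↳ → ↓│ │
├─┐ └───┘ │ └─┬─╴ │ │
│ │↳ → → ↑│   │↓ ↲│ │
│ └─┬───┬─┤ ╶─┤ ┌─┘ │
│   │   │ │   │↓│   │
│ ╷ ╵ ╷ ╵ │ ╷ │ │ ╷ │
│ │   │   │ │ │↓│ │ │
│ └───┴───┘ │ ╵ └─┘ │
│           │  ↳ → B│
└───────────┴───────┘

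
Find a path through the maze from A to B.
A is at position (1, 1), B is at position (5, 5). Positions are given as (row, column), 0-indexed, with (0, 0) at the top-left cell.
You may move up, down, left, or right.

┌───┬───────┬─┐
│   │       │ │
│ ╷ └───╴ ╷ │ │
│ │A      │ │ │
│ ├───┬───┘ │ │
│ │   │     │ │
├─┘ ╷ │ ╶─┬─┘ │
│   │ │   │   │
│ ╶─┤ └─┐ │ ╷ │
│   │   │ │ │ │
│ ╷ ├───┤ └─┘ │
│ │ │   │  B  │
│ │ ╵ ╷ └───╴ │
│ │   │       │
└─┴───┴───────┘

Finding the shortest path from (1, 1) to (5, 5):
Path length: 14 steps
Directions: right → right → right → up → right → down → down → left → left → down → right → down → down → right

Solution:

┌───┬───────┬─┐
│   │    ↱ ↓│ │
│ ╷ └───╴ ╷ │ │
│ │A → → ↑│↓│ │
│ ├───┬───┘ │ │
│ │   │↓ ← ↲│ │
├─┘ ╷ │ ╶─┬─┘ │
│   │ │↳ ↓│   │
│ ╶─┤ └─┐ │ ╷ │
│   │   │↓│ │ │
│ ╷ ├───┤ └─┘ │
│ │ │   │↳ B  │
│ │ ╵ ╷ └───╴ │
│ │   │       │
└─┴───┴───────┘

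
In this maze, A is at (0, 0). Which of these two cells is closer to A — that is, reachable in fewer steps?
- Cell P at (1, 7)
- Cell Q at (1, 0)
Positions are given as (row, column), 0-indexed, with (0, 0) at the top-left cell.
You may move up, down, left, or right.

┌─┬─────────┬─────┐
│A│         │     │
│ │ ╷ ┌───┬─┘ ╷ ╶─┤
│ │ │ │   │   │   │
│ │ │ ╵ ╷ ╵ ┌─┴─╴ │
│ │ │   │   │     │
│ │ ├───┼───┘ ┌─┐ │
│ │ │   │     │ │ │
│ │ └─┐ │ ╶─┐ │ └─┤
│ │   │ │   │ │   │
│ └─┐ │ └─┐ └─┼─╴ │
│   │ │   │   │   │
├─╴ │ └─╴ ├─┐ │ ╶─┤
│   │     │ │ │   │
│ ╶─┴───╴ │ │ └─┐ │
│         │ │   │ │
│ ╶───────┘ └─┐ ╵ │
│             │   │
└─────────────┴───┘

Shortest path A → P at (1, 7): 36 steps
Shortest path A → Q at (1, 0): 1 steps

Q is closer (1 steps vs 36 steps).

Path to P:

┌─┬─────────┬─────┐
│A│↱ ↓      │↱ ↓  │
│ │ ╷ ┌───┬─┘ ╷ ╶─┤
│↓│↑│↓│↱ ↓│↱ ↑│P  │
│ │ │ ╵ ╷ ╵ ┌─┴─╴ │
│↓│↑│↳ ↑│↳ ↑│     │
│ │ ├───┼───┘ ┌─┐ │
│↓│↑│   │     │ │ │
│ │ └─┐ │ ╶─┐ │ └─┤
│↓│↑ ↰│ │   │ │   │
│ └─┐ │ └─┐ └─┼─╴ │
│↳ ↓│↑│   │   │   │
├─╴ │ └─╴ ├─┐ │ ╶─┤
│↓ ↲│↑ ← ↰│ │ │   │
│ ╶─┴───╴ │ │ └─┐ │
│↳ → → → ↑│ │   │ │
│ ╶───────┘ └─┐ ╵ │
│             │   │
└─────────────┴───┘

Path to Q:

┌─┬─────────┬─────┐
│A│         │     │
│ │ ╷ ┌───┬─┘ ╷ ╶─┤
│Q│ │ │   │   │   │
│ │ │ ╵ ╷ ╵ ┌─┴─╴ │
│ │ │   │   │     │
│ │ ├───┼───┘ ┌─┐ │
│ │ │   │     │ │ │
│ │ └─┐ │ ╶─┐ │ └─┤
│ │   │ │   │ │   │
│ └─┐ │ └─┐ └─┼─╴ │
│   │ │   │   │   │
├─╴ │ └─╴ ├─┐ │ ╶─┤
│   │     │ │ │   │
│ ╶─┴───╴ │ │ └─┐ │
│         │ │   │ │
│ ╶───────┘ └─┐ ╵ │
│             │   │
└─────────────┴───┘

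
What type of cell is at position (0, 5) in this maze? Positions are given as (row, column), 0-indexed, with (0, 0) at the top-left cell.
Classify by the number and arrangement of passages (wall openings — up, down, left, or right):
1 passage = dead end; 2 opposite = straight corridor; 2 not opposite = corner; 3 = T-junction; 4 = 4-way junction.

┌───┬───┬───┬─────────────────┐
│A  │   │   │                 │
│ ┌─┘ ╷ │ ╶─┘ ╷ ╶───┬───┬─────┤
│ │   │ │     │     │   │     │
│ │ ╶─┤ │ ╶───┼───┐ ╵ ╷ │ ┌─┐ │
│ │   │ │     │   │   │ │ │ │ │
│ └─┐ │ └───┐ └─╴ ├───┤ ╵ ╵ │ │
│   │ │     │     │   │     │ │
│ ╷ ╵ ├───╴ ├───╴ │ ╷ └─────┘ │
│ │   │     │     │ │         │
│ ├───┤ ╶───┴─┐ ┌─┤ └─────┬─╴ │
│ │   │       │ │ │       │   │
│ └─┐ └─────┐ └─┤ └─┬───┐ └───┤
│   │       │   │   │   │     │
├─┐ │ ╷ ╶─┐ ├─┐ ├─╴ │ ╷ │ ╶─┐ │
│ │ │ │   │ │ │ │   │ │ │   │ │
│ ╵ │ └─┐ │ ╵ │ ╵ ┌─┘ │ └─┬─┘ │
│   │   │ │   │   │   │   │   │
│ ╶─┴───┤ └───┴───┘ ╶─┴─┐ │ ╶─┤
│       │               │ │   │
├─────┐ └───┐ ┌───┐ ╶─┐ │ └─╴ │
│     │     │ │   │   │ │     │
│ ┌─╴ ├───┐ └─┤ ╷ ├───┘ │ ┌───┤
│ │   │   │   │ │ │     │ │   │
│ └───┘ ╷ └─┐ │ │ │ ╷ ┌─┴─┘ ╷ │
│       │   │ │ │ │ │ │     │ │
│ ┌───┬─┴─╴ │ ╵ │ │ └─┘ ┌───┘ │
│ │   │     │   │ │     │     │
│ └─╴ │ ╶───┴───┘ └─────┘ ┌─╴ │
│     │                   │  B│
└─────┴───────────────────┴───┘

Checking cell at (0, 5):
Number of passages: 1
Cell type: dead end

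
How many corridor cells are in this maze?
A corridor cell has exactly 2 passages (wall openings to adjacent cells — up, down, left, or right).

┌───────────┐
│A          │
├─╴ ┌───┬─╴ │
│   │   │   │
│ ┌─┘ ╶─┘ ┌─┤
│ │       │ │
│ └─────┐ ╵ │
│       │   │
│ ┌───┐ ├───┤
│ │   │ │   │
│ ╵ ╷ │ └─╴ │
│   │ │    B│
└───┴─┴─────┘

Counting cells with exactly 2 passages:
Total corridor cells: 26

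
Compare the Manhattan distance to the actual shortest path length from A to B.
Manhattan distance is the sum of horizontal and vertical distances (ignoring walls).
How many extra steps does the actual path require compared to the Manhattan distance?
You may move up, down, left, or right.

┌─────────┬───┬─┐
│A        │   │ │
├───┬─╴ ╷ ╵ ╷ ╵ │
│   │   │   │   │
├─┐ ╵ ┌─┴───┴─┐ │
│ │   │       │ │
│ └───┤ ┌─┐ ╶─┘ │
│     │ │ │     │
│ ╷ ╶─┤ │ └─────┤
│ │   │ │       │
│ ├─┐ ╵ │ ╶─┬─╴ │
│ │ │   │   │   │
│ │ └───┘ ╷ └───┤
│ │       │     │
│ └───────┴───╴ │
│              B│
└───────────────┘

Manhattan distance: |7 - 0| + |7 - 0| = 14
Actual path length: 36
Extra steps: 36 - 14 = 22

Solution:

┌─────────┬───┬─┐
│A → → → ↓│↱ ↓│ │
├───┬─╴ ╷ ╵ ╷ ╵ │
│   │   │↳ ↑│↳ ↓│
├─┐ ╵ ┌─┴───┴─┐ │
│ │   │↓ ← ↰  │↓│
│ └───┤ ┌─┐ ╶─┘ │
│↓ ↰  │↓│ │↑ ← ↲│
│ ╷ ╶─┤ │ └─────┤
│↓│↑ ↰│↓│       │
│ ├─┐ ╵ │ ╶─┬─╴ │
│↓│ │↑ ↲│   │   │
│ │ └───┘ ╷ └───┤
│↓│       │     │
│ └───────┴───╴ │
│↳ → → → → → → B│
└───────────────┘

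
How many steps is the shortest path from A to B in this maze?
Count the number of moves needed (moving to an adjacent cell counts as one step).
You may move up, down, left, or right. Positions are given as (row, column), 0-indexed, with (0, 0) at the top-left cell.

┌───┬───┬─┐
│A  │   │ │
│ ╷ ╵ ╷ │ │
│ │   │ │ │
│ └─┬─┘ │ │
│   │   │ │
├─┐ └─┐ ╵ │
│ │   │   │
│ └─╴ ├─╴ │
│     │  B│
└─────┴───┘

Using BFS to find shortest path:
Start: (0, 0), End: (4, 4)
Path found:
(0,0) → (0,1) → (1,1) → (1,2) → (0,2) → (0,3) → (1,3) → (2,3) → (3,3) → (3,4) → (4,4)
Number of steps: 10

Solution:

┌───┬───┬─┐
│A ↓│↱ ↓│ │
│ ╷ ╵ ╷ │ │
│ │↳ ↑│↓│ │
│ └─┬─┘ │ │
│   │  ↓│ │
├─┐ └─┐ ╵ │
│ │   │↳ ↓│
│ └─╴ ├─╴ │
│     │  B│
└─────┴───┘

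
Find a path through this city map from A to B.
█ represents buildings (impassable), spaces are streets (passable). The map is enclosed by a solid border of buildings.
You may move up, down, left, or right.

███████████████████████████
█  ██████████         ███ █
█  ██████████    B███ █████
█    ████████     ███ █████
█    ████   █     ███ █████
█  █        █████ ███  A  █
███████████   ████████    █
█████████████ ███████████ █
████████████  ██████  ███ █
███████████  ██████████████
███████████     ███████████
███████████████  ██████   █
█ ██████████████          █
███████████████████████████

Finding the shortest path from A to B:
Movement: cardinal only
Path length: 11 steps
Directions: left → left → up → up → up → up → left → left → left → left → down

Solution:

███████████████████████████
█  ██████████    ↓←←←↰███ █
█  ██████████    B███↑█████
█    ████████     ███↑█████
█    ████   █     ███↑█████
█  █        █████ ███↑←A  █
███████████   ████████    █
█████████████ ███████████ █
████████████  ██████  ███ █
███████████  ██████████████
███████████     ███████████
███████████████  ██████   █
█ ██████████████          █
███████████████████████████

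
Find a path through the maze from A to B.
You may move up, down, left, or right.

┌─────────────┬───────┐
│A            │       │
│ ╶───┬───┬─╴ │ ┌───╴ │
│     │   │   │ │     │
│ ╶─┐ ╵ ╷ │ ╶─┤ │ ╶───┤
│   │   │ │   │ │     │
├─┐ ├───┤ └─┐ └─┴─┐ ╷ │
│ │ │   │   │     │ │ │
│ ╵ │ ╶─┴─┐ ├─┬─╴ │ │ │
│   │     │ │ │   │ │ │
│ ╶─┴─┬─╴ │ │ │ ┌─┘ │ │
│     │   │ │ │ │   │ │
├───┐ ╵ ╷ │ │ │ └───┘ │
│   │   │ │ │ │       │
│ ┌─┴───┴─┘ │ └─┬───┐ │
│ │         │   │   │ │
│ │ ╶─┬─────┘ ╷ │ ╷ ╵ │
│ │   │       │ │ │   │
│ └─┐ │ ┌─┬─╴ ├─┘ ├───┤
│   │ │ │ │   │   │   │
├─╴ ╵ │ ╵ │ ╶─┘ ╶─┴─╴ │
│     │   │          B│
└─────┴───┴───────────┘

Finding the shortest path through the maze:
Path length: 32 steps
Directions: right → right → right → right → right → right → down → left → down → right → down → right → right → down → left → down → down → right → right → right → down → down → left → up → left → down → down → left → down → right → right → right

Solution:

┌─────────────┬───────┐
│A → → → → → ↓│       │
│ ╶───┬───┬─╴ │ ┌───╴ │
│     │   │↓ ↲│ │     │
│ ╶─┐ ╵ ╷ │ ╶─┤ │ ╶───┤
│   │   │ │↳ ↓│ │     │
├─┐ ├───┤ └─┐ └─┴─┐ ╷ │
│ │ │   │   │↳ → ↓│ │ │
│ ╵ │ ╶─┴─┐ ├─┬─╴ │ │ │
│   │     │ │ │↓ ↲│ │ │
│ ╶─┴─┬─╴ │ │ │ ┌─┘ │ │
│     │   │ │ │↓│   │ │
├───┐ ╵ ╷ │ │ │ └───┘ │
│   │   │ │ │ │↳ → → ↓│
│ ┌─┴───┴─┘ │ └─┬───┐ │
│ │         │   │↓ ↰│↓│
│ │ ╶─┬─────┘ ╷ │ ╷ ╵ │
│ │   │       │ │↓│↑ ↲│
│ └─┐ │ ┌─┬─╴ ├─┘ ├───┤
│   │ │ │ │   │↓ ↲│   │
├─╴ ╵ │ ╵ │ ╶─┘ ╶─┴─╴ │
│     │   │    ↳ → → B│
└─────┴───┴───────────┘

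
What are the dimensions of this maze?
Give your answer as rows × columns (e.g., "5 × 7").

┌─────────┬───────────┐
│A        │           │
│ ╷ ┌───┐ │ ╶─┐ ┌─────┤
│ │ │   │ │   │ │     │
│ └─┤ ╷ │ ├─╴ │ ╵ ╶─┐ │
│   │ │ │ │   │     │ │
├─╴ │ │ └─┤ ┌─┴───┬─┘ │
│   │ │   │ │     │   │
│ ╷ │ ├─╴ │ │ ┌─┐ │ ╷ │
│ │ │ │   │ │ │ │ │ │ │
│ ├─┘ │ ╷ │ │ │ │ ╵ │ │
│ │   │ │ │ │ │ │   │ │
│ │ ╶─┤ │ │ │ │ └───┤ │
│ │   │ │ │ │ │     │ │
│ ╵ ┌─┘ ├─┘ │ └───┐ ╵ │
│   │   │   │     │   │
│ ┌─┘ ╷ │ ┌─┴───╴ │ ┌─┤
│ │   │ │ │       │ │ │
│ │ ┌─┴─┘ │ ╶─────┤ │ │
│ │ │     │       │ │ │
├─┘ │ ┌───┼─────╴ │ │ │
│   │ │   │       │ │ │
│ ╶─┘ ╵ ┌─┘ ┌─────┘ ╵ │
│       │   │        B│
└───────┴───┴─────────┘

Counting the maze dimensions:
Rows (vertical): 12
Columns (horizontal): 11
Dimensions: 12 × 11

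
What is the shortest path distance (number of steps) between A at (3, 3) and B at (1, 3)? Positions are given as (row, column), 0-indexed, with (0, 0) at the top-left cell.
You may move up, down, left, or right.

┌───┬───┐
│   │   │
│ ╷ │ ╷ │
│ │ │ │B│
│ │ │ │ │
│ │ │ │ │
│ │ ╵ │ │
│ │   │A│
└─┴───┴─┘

Finding path from (3, 3) to (1, 3):
Path: (3,3) → (2,3) → (1,3)
Distance: 2 steps

Solution:

┌───┬───┐
│   │   │
│ ╷ │ ╷ │
│ │ │ │B│
│ │ │ │ │
│ │ │ │↑│
│ │ ╵ │ │
│ │   │A│
└─┴───┴─┘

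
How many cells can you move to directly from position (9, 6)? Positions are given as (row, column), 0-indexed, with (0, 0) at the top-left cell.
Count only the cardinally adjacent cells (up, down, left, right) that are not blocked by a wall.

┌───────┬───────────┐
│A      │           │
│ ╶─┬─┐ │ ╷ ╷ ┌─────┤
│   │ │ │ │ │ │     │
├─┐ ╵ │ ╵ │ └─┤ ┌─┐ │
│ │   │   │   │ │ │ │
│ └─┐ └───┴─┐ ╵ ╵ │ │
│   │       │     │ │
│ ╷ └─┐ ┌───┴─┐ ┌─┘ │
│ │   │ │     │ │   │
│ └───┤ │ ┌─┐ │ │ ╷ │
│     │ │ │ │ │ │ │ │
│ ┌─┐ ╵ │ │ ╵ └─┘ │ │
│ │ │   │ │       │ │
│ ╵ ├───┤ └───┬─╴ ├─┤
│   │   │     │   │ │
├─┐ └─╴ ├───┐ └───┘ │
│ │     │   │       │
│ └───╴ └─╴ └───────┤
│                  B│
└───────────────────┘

Checking passable neighbors of (9, 6):
Neighbors: (9, 5), (9, 7)
Count: 2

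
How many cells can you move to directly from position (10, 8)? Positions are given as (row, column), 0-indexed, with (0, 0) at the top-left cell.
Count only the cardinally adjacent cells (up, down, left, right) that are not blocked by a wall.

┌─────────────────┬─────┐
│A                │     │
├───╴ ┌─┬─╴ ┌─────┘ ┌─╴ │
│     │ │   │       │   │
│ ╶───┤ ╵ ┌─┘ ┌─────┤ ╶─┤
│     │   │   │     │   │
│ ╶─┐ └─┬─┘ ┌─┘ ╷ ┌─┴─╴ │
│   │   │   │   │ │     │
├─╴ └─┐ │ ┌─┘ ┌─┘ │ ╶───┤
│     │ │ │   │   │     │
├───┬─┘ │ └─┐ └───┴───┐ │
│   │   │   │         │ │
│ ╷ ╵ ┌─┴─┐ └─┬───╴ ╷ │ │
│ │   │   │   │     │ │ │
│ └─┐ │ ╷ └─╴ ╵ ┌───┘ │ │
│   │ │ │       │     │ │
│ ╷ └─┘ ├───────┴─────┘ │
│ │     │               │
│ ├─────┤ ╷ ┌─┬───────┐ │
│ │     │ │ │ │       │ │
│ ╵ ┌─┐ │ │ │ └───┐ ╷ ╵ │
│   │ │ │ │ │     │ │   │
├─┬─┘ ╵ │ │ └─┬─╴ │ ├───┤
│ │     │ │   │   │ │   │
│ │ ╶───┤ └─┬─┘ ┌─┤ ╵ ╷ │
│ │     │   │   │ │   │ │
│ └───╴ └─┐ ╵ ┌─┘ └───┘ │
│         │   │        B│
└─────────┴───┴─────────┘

Checking passable neighbors of (10, 8):
Neighbors: (11, 8), (10, 7)
Count: 2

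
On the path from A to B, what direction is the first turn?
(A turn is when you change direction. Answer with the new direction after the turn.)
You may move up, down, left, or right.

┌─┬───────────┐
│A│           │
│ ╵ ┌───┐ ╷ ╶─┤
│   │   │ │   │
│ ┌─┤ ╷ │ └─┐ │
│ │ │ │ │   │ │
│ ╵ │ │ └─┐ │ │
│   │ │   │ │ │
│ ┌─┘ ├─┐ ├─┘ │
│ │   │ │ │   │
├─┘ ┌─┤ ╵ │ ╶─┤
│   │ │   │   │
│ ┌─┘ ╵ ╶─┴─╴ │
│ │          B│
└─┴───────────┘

Directions: down, right, up, right, right, right, right, down, right, down, down, down, left, down, right, down
First turn direction: right

Solution:

┌─┬───────────┐
│A│↱ → → → ↓  │
│ ╵ ┌───┐ ╷ ╶─┤
│↳ ↑│   │ │↳ ↓│
│ ┌─┤ ╷ │ └─┐ │
│ │ │ │ │   │↓│
│ ╵ │ │ └─┐ │ │
│   │ │   │ │↓│
│ ┌─┘ ├─┐ ├─┘ │
│ │   │ │ │↓ ↲│
├─┘ ┌─┤ ╵ │ ╶─┤
│   │ │   │↳ ↓│
│ ┌─┘ ╵ ╶─┴─╴ │
│ │          B│
└─┴───────────┘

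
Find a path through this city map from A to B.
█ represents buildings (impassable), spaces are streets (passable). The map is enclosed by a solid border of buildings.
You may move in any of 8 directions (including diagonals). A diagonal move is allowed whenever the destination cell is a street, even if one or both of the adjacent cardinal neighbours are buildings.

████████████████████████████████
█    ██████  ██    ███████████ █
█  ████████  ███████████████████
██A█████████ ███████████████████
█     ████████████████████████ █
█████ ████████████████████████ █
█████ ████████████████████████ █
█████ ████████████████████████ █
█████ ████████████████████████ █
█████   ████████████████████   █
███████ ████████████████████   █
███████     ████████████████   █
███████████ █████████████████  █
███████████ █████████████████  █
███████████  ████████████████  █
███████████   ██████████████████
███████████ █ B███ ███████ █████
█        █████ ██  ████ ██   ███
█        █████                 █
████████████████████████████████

Finding the shortest path from A to B:
Movement: 8-directional
Path length: 16 steps
Directions: down-right → right → down-right → down → down → down → down-right → down-right → down-right → right → right → down-right → down → down-right → down-right → down-right

Solution:

████████████████████████████████
█    ██████  ██    ███████████ █
█  ████████  ███████████████████
██A█████████ ███████████████████
█  →↘ ████████████████████████ █
█████↓████████████████████████ █
█████↓████████████████████████ █
█████↓████████████████████████ █
█████↘████████████████████████ █
█████ ↘ ████████████████████   █
███████↘████████████████████   █
███████ →→↘ ████████████████   █
███████████↓█████████████████  █
███████████↘█████████████████  █
███████████ ↘████████████████  █
███████████  ↘██████████████████
███████████ █ B███ ███████ █████
█        █████ ██  ████ ██   ███
█        █████                 █
████████████████████████████████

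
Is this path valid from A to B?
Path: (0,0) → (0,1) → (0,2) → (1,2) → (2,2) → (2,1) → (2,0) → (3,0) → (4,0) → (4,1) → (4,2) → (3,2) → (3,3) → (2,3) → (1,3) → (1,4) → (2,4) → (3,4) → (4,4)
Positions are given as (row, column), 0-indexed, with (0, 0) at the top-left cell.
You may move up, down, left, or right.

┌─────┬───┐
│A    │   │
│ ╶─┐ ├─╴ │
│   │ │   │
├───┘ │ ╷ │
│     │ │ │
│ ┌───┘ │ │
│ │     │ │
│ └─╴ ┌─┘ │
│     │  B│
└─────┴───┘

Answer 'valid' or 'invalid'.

Checking path validity:
Result: All consecutive moves are passable.

valid

Correct solution:

┌─────┬───┐
│A → ↓│   │
│ ╶─┐ ├─╴ │
│   │↓│↱ ↓│
├───┘ │ ╷ │
│↓ ← ↲│↑│↓│
│ ┌───┘ │ │
│↓│  ↱ ↑│↓│
│ └─╴ ┌─┘ │
│↳ → ↑│  B│
└─────┴───┘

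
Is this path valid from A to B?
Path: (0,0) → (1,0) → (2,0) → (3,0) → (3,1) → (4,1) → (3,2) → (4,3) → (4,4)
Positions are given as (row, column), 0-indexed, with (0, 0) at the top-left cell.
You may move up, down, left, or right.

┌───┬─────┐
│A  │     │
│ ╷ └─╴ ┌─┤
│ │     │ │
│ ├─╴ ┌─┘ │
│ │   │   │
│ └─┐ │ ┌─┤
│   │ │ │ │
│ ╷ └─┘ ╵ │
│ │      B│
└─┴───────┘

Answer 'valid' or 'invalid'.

Checking path validity:
Result: Invalid move at step 6: cannot move from (4, 1) to (3, 2).

invalid

Correct solution:

┌───┬─────┐
│A  │     │
│ ╷ └─╴ ┌─┤
│↓│     │ │
│ ├─╴ ┌─┘ │
│↓│   │   │
│ └─┐ │ ┌─┤
│↳ ↓│ │ │ │
│ ╷ └─┘ ╵ │
│ │↳ → → B│
└─┴───────┘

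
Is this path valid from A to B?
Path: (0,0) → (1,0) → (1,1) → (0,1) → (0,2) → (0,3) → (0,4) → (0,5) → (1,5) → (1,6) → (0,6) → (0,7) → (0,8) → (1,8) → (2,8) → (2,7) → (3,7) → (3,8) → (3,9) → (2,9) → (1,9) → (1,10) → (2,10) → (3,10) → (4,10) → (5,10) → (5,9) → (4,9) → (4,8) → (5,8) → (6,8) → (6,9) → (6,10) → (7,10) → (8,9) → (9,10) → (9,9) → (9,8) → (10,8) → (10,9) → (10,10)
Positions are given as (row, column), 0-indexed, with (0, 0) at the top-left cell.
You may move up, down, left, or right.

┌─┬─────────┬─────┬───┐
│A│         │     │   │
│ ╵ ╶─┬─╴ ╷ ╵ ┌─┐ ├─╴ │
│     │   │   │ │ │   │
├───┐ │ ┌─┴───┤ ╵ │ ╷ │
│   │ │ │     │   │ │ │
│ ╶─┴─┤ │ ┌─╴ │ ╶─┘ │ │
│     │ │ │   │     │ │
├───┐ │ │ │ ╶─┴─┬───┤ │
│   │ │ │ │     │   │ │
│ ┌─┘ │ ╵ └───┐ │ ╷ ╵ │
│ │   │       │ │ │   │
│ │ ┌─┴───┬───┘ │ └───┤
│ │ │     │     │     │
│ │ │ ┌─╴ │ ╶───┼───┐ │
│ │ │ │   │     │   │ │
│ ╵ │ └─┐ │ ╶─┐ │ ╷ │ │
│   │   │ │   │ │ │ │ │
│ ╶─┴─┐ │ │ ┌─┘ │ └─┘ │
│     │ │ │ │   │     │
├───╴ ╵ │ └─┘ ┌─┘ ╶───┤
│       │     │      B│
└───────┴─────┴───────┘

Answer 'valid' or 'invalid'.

Checking path validity:
Result: Invalid move at step 34: cannot move from (7, 10) to (8, 9).

invalid

Correct solution:

┌─┬─────────┬─────┬───┐
│A│↱ → → → ↓│↱ → ↓│   │
│ ╵ ╶─┬─╴ ╷ ╵ ┌─┐ ├─╴ │
│↳ ↑  │   │↳ ↑│ │↓│↱ ↓│
├───┐ │ ┌─┴───┤ ╵ │ ╷ │
│   │ │ │     │↓ ↲│↑│↓│
│ ╶─┴─┤ │ ┌─╴ │ ╶─┘ │ │
│     │ │ │   │↳ → ↑│↓│
├───┐ │ │ │ ╶─┴─┬───┤ │
│   │ │ │ │     │↓ ↰│↓│
│ ┌─┘ │ ╵ └───┐ │ ╷ ╵ │
│ │   │       │ │↓│↑ ↲│
│ │ ┌─┴───┬───┘ │ └───┤
│ │ │     │     │↳ → ↓│
│ │ │ ┌─╴ │ ╶───┼───┐ │
│ │ │ │   │     │   │↓│
│ ╵ │ └─┐ │ ╶─┐ │ ╷ │ │
│   │   │ │   │ │ │ │↓│
│ ╶─┴─┐ │ │ ┌─┘ │ └─┘ │
│     │ │ │ │   │↓ ← ↲│
├───╴ ╵ │ └─┘ ┌─┘ ╶───┤
│       │     │  ↳ → B│
└───────┴─────┴───────┘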